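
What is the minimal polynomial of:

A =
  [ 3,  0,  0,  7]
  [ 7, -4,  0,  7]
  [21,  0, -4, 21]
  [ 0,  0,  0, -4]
x^2 + x - 12

The characteristic polynomial is χ_A(x) = (x - 3)*(x + 4)^3, so the eigenvalues are known. The minimal polynomial is
  m_A(x) = Π_λ (x − λ)^{k_λ}
where k_λ is the size of the *largest* Jordan block for λ (equivalently, the smallest k with (A − λI)^k v = 0 for every generalised eigenvector v of λ).

  λ = -4: largest Jordan block has size 1, contributing (x + 4)
  λ = 3: largest Jordan block has size 1, contributing (x − 3)

So m_A(x) = (x - 3)*(x + 4) = x^2 + x - 12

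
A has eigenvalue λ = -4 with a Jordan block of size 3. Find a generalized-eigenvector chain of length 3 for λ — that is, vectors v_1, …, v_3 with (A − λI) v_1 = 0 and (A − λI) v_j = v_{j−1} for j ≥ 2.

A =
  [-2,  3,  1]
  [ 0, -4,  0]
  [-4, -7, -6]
A Jordan chain for λ = -4 of length 3:
v_1 = (-1, 0, 2)ᵀ
v_2 = (3, 0, -7)ᵀ
v_3 = (0, 1, 0)ᵀ

Let N = A − (-4)·I. We want v_3 with N^3 v_3 = 0 but N^2 v_3 ≠ 0; then v_{j-1} := N · v_j for j = 3, …, 2.

Pick v_3 = (0, 1, 0)ᵀ.
Then v_2 = N · v_3 = (3, 0, -7)ᵀ.
Then v_1 = N · v_2 = (-1, 0, 2)ᵀ.

Sanity check: (A − (-4)·I) v_1 = (0, 0, 0)ᵀ = 0. ✓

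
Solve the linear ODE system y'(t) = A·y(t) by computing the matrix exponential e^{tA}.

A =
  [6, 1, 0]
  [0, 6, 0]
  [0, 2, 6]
e^{tA} =
  [exp(6*t), t*exp(6*t), 0]
  [0, exp(6*t), 0]
  [0, 2*t*exp(6*t), exp(6*t)]

Strategy: write A = P · J · P⁻¹ where J is a Jordan canonical form, so e^{tA} = P · e^{tJ} · P⁻¹, and e^{tJ} can be computed block-by-block.

A has Jordan form
J =
  [6, 1, 0]
  [0, 6, 0]
  [0, 0, 6]
(up to reordering of blocks).

Per-block formulas:
  For a 2×2 Jordan block J_2(6): exp(t · J_2(6)) = e^(6t)·(I + t·N), where N is the 2×2 nilpotent shift.
  For a 1×1 block at λ = 6: exp(t · [6]) = [e^(6t)].

After assembling e^{tJ} and conjugating by P, we get:

e^{tA} =
  [exp(6*t), t*exp(6*t), 0]
  [0, exp(6*t), 0]
  [0, 2*t*exp(6*t), exp(6*t)]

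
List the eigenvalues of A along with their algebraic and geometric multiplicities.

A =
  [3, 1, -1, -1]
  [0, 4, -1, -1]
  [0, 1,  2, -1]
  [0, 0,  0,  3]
λ = 3: alg = 4, geom = 3

Step 1 — factor the characteristic polynomial to read off the algebraic multiplicities:
  χ_A(x) = (x - 3)^4

Step 2 — compute geometric multiplicities via the rank-nullity identity g(λ) = n − rank(A − λI):
  rank(A − (3)·I) = 1, so dim ker(A − (3)·I) = n − 1 = 3

Summary:
  λ = 3: algebraic multiplicity = 4, geometric multiplicity = 3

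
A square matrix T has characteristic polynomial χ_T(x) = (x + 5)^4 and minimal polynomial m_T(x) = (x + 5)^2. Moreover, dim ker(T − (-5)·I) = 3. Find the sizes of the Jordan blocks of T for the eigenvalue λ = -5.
Block sizes for λ = -5: [2, 1, 1]

Step 1 — from the characteristic polynomial, algebraic multiplicity of λ = -5 is 4. From dim ker(T − (-5)·I) = 3, there are exactly 3 Jordan blocks for λ = -5.
Step 2 — from the minimal polynomial, the factor (x + 5)^2 tells us the largest block for λ = -5 has size 2.
Step 3 — with total size 4, 3 blocks, and largest block 2, the block sizes (in nonincreasing order) are [2, 1, 1].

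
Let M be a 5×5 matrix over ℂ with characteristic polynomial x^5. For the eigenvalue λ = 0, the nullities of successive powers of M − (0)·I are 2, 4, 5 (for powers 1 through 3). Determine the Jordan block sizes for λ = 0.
Block sizes for λ = 0: [3, 2]

From the dimensions of kernels of powers, the number of Jordan blocks of size at least j is d_j − d_{j−1} where d_j = dim ker(N^j) (with d_0 = 0). Computing the differences gives [2, 2, 1].
The number of blocks of size exactly k is (#blocks of size ≥ k) − (#blocks of size ≥ k + 1), so the partition is: 1 block(s) of size 2, 1 block(s) of size 3.
In nonincreasing order the block sizes are [3, 2].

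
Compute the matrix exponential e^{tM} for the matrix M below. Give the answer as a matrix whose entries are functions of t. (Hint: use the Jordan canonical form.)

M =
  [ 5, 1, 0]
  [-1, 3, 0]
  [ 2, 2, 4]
e^{tM} =
  [t*exp(4*t) + exp(4*t), t*exp(4*t), 0]
  [-t*exp(4*t), -t*exp(4*t) + exp(4*t), 0]
  [2*t*exp(4*t), 2*t*exp(4*t), exp(4*t)]

Strategy: write M = P · J · P⁻¹ where J is a Jordan canonical form, so e^{tM} = P · e^{tJ} · P⁻¹, and e^{tJ} can be computed block-by-block.

M has Jordan form
J =
  [4, 1, 0]
  [0, 4, 0]
  [0, 0, 4]
(up to reordering of blocks).

Per-block formulas:
  For a 1×1 block at λ = 4: exp(t · [4]) = [e^(4t)].
  For a 2×2 Jordan block J_2(4): exp(t · J_2(4)) = e^(4t)·(I + t·N), where N is the 2×2 nilpotent shift.

After assembling e^{tJ} and conjugating by P, we get:

e^{tM} =
  [t*exp(4*t) + exp(4*t), t*exp(4*t), 0]
  [-t*exp(4*t), -t*exp(4*t) + exp(4*t), 0]
  [2*t*exp(4*t), 2*t*exp(4*t), exp(4*t)]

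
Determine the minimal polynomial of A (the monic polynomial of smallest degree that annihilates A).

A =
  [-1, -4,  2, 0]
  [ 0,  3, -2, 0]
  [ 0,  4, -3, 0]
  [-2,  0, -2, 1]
x^2 - 1

The characteristic polynomial is χ_A(x) = (x - 1)^2*(x + 1)^2, so the eigenvalues are known. The minimal polynomial is
  m_A(x) = Π_λ (x − λ)^{k_λ}
where k_λ is the size of the *largest* Jordan block for λ (equivalently, the smallest k with (A − λI)^k v = 0 for every generalised eigenvector v of λ).

  λ = -1: largest Jordan block has size 1, contributing (x + 1)
  λ = 1: largest Jordan block has size 1, contributing (x − 1)

So m_A(x) = (x - 1)*(x + 1) = x^2 - 1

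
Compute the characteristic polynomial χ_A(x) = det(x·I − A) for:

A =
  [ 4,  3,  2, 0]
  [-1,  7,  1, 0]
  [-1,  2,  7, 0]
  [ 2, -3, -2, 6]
x^4 - 24*x^3 + 216*x^2 - 864*x + 1296

Expanding det(x·I − A) (e.g. by cofactor expansion or by noting that A is similar to its Jordan form J, which has the same characteristic polynomial as A) gives
  χ_A(x) = x^4 - 24*x^3 + 216*x^2 - 864*x + 1296
which factors as (x - 6)^4. The eigenvalues (with algebraic multiplicities) are λ = 6 with multiplicity 4.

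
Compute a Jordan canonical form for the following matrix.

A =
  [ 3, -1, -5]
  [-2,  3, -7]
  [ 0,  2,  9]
J_3(5)

The characteristic polynomial is
  det(x·I − A) = x^3 - 15*x^2 + 75*x - 125 = (x - 5)^3

Eigenvalues and multiplicities (the geometric multiplicity of λ is n − rank(A − λI), which equals the number of Jordan blocks for λ):
  λ = 5: algebraic multiplicity = 3, geometric multiplicity = 1

Determining the block sizes for each eigenvalue:
  λ = 5: one block (gm = 1), so the single block has size am = 3 → block sizes [3]

Assembling the blocks gives a Jordan form
J =
  [5, 1, 0]
  [0, 5, 1]
  [0, 0, 5]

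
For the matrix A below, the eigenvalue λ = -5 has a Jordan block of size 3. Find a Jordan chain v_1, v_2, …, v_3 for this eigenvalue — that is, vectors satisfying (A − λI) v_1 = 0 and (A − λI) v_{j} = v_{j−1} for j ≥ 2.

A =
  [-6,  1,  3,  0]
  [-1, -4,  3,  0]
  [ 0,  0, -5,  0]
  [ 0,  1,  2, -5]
A Jordan chain for λ = -5 of length 3:
v_1 = (0, 0, 0, -1)ᵀ
v_2 = (-1, -1, 0, 0)ᵀ
v_3 = (1, 0, 0, 0)ᵀ

Let N = A − (-5)·I. We want v_3 with N^3 v_3 = 0 but N^2 v_3 ≠ 0; then v_{j-1} := N · v_j for j = 3, …, 2.

Pick v_3 = (1, 0, 0, 0)ᵀ.
Then v_2 = N · v_3 = (-1, -1, 0, 0)ᵀ.
Then v_1 = N · v_2 = (0, 0, 0, -1)ᵀ.

Sanity check: (A − (-5)·I) v_1 = (0, 0, 0, 0)ᵀ = 0. ✓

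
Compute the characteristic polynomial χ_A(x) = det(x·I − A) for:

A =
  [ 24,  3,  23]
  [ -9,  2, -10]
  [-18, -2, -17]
x^3 - 9*x^2 + 27*x - 27

Expanding det(x·I − A) (e.g. by cofactor expansion or by noting that A is similar to its Jordan form J, which has the same characteristic polynomial as A) gives
  χ_A(x) = x^3 - 9*x^2 + 27*x - 27
which factors as (x - 3)^3. The eigenvalues (with algebraic multiplicities) are λ = 3 with multiplicity 3.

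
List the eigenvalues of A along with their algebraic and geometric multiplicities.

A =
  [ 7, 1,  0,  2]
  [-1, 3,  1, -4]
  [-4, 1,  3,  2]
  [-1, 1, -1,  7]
λ = 5: alg = 4, geom = 2

Step 1 — factor the characteristic polynomial to read off the algebraic multiplicities:
  χ_A(x) = (x - 5)^4

Step 2 — compute geometric multiplicities via the rank-nullity identity g(λ) = n − rank(A − λI):
  rank(A − (5)·I) = 2, so dim ker(A − (5)·I) = n − 2 = 2

Summary:
  λ = 5: algebraic multiplicity = 4, geometric multiplicity = 2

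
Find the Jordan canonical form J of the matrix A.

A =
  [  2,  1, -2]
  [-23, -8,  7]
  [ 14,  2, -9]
J_3(-5)

The characteristic polynomial is
  det(x·I − A) = x^3 + 15*x^2 + 75*x + 125 = (x + 5)^3

Eigenvalues and multiplicities (the geometric multiplicity of λ is n − rank(A − λI), which equals the number of Jordan blocks for λ):
  λ = -5: algebraic multiplicity = 3, geometric multiplicity = 1

Determining the block sizes for each eigenvalue:
  λ = -5: one block (gm = 1), so the single block has size am = 3 → block sizes [3]

Assembling the blocks gives a Jordan form
J =
  [-5,  1,  0]
  [ 0, -5,  1]
  [ 0,  0, -5]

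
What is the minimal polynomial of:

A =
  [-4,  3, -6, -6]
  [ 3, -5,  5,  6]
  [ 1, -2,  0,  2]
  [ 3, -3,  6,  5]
x^3 + 3*x^2 + 3*x + 1

The characteristic polynomial is χ_A(x) = (x + 1)^4, so the eigenvalues are known. The minimal polynomial is
  m_A(x) = Π_λ (x − λ)^{k_λ}
where k_λ is the size of the *largest* Jordan block for λ (equivalently, the smallest k with (A − λI)^k v = 0 for every generalised eigenvector v of λ).

  λ = -1: largest Jordan block has size 3, contributing (x + 1)^3

So m_A(x) = (x + 1)^3 = x^3 + 3*x^2 + 3*x + 1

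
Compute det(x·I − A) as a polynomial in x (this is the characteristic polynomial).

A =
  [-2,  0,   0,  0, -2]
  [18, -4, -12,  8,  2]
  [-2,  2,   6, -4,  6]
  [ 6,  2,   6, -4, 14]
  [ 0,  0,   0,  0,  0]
x^5 + 4*x^4 + 4*x^3

Expanding det(x·I − A) (e.g. by cofactor expansion or by noting that A is similar to its Jordan form J, which has the same characteristic polynomial as A) gives
  χ_A(x) = x^5 + 4*x^4 + 4*x^3
which factors as x^3*(x + 2)^2. The eigenvalues (with algebraic multiplicities) are λ = -2 with multiplicity 2, λ = 0 with multiplicity 3.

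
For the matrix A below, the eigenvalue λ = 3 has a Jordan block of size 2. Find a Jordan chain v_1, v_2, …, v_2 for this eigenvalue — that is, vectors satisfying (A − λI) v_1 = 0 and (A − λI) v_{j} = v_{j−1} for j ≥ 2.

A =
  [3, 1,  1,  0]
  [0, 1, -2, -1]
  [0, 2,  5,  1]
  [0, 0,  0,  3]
A Jordan chain for λ = 3 of length 2:
v_1 = (1, -2, 2, 0)ᵀ
v_2 = (0, 1, 0, 0)ᵀ

Let N = A − (3)·I. We want v_2 with N^2 v_2 = 0 but N^1 v_2 ≠ 0; then v_{j-1} := N · v_j for j = 2, …, 2.

Pick v_2 = (0, 1, 0, 0)ᵀ.
Then v_1 = N · v_2 = (1, -2, 2, 0)ᵀ.

Sanity check: (A − (3)·I) v_1 = (0, 0, 0, 0)ᵀ = 0. ✓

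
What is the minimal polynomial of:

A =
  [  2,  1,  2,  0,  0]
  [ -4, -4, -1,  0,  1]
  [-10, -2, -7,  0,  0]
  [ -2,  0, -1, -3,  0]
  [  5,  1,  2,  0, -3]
x^3 + 9*x^2 + 27*x + 27

The characteristic polynomial is χ_A(x) = (x + 3)^5, so the eigenvalues are known. The minimal polynomial is
  m_A(x) = Π_λ (x − λ)^{k_λ}
where k_λ is the size of the *largest* Jordan block for λ (equivalently, the smallest k with (A − λI)^k v = 0 for every generalised eigenvector v of λ).

  λ = -3: largest Jordan block has size 3, contributing (x + 3)^3

So m_A(x) = (x + 3)^3 = x^3 + 9*x^2 + 27*x + 27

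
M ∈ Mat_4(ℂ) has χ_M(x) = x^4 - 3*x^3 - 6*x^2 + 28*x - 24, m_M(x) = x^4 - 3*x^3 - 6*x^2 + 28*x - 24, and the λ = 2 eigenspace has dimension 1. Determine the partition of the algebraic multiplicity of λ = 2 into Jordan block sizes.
Block sizes for λ = 2: [3]

Step 1 — from the characteristic polynomial, algebraic multiplicity of λ = 2 is 3. From dim ker(M − (2)·I) = 1, there are exactly 1 Jordan blocks for λ = 2.
Step 2 — from the minimal polynomial, the factor (x − 2)^3 tells us the largest block for λ = 2 has size 3.
Step 3 — with total size 3, 1 blocks, and largest block 3, the block sizes (in nonincreasing order) are [3].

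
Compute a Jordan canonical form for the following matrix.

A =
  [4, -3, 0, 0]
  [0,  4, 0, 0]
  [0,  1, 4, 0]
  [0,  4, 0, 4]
J_2(4) ⊕ J_1(4) ⊕ J_1(4)

The characteristic polynomial is
  det(x·I − A) = x^4 - 16*x^3 + 96*x^2 - 256*x + 256 = (x - 4)^4

Eigenvalues and multiplicities (the geometric multiplicity of λ is n − rank(A − λI), which equals the number of Jordan blocks for λ):
  λ = 4: algebraic multiplicity = 4, geometric multiplicity = 3

Determining the block sizes for each eigenvalue:
  λ = 4: 3 blocks summing to 4 forces exactly one block of size 2 and the rest size 1 → block sizes [2, 1, 1]

Assembling the blocks gives a Jordan form
J =
  [4, 1, 0, 0]
  [0, 4, 0, 0]
  [0, 0, 4, 0]
  [0, 0, 0, 4]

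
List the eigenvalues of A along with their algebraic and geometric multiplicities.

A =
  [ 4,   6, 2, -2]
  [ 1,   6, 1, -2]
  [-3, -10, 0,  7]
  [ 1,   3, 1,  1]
λ = 2: alg = 1, geom = 1; λ = 3: alg = 3, geom = 1

Step 1 — factor the characteristic polynomial to read off the algebraic multiplicities:
  χ_A(x) = (x - 3)^3*(x - 2)

Step 2 — compute geometric multiplicities via the rank-nullity identity g(λ) = n − rank(A − λI):
  rank(A − (2)·I) = 3, so dim ker(A − (2)·I) = n − 3 = 1
  rank(A − (3)·I) = 3, so dim ker(A − (3)·I) = n − 3 = 1

Summary:
  λ = 2: algebraic multiplicity = 1, geometric multiplicity = 1
  λ = 3: algebraic multiplicity = 3, geometric multiplicity = 1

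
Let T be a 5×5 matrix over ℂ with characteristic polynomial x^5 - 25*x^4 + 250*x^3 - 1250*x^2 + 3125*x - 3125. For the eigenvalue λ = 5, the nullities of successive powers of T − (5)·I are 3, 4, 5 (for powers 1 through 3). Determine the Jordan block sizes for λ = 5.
Block sizes for λ = 5: [3, 1, 1]

From the dimensions of kernels of powers, the number of Jordan blocks of size at least j is d_j − d_{j−1} where d_j = dim ker(N^j) (with d_0 = 0). Computing the differences gives [3, 1, 1].
The number of blocks of size exactly k is (#blocks of size ≥ k) − (#blocks of size ≥ k + 1), so the partition is: 2 block(s) of size 1, 1 block(s) of size 3.
In nonincreasing order the block sizes are [3, 1, 1].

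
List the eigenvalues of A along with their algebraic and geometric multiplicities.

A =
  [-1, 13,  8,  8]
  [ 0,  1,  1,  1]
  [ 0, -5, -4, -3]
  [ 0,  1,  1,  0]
λ = -1: alg = 4, geom = 2

Step 1 — factor the characteristic polynomial to read off the algebraic multiplicities:
  χ_A(x) = (x + 1)^4

Step 2 — compute geometric multiplicities via the rank-nullity identity g(λ) = n − rank(A − λI):
  rank(A − (-1)·I) = 2, so dim ker(A − (-1)·I) = n − 2 = 2

Summary:
  λ = -1: algebraic multiplicity = 4, geometric multiplicity = 2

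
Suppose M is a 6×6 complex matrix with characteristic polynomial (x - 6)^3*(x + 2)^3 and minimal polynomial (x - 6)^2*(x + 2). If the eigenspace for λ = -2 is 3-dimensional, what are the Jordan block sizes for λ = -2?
Block sizes for λ = -2: [1, 1, 1]

Step 1 — from the characteristic polynomial, algebraic multiplicity of λ = -2 is 3. From dim ker(M − (-2)·I) = 3, there are exactly 3 Jordan blocks for λ = -2.
Step 2 — from the minimal polynomial, the factor (x + 2) tells us the largest block for λ = -2 has size 1.
Step 3 — with total size 3, 3 blocks, and largest block 1, the block sizes (in nonincreasing order) are [1, 1, 1].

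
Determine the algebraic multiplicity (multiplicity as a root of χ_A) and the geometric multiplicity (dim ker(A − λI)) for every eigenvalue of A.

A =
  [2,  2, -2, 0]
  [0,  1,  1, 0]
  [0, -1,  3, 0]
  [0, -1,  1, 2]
λ = 2: alg = 4, geom = 3

Step 1 — factor the characteristic polynomial to read off the algebraic multiplicities:
  χ_A(x) = (x - 2)^4

Step 2 — compute geometric multiplicities via the rank-nullity identity g(λ) = n − rank(A − λI):
  rank(A − (2)·I) = 1, so dim ker(A − (2)·I) = n − 1 = 3

Summary:
  λ = 2: algebraic multiplicity = 4, geometric multiplicity = 3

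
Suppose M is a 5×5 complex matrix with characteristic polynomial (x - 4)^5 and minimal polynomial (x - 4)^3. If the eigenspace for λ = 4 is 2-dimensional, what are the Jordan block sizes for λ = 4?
Block sizes for λ = 4: [3, 2]

Step 1 — from the characteristic polynomial, algebraic multiplicity of λ = 4 is 5. From dim ker(M − (4)·I) = 2, there are exactly 2 Jordan blocks for λ = 4.
Step 2 — from the minimal polynomial, the factor (x − 4)^3 tells us the largest block for λ = 4 has size 3.
Step 3 — with total size 5, 2 blocks, and largest block 3, the block sizes (in nonincreasing order) are [3, 2].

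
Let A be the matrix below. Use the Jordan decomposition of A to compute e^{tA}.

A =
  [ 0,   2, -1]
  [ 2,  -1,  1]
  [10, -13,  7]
e^{tA} =
  [-t^2*exp(2*t) - 2*t*exp(2*t) + exp(2*t), 3*t^2*exp(2*t)/2 + 2*t*exp(2*t), -t^2*exp(2*t)/2 - t*exp(2*t)]
  [2*t*exp(2*t), -3*t*exp(2*t) + exp(2*t), t*exp(2*t)]
  [2*t^2*exp(2*t) + 10*t*exp(2*t), -3*t^2*exp(2*t) - 13*t*exp(2*t), t^2*exp(2*t) + 5*t*exp(2*t) + exp(2*t)]

Strategy: write A = P · J · P⁻¹ where J is a Jordan canonical form, so e^{tA} = P · e^{tJ} · P⁻¹, and e^{tJ} can be computed block-by-block.

A has Jordan form
J =
  [2, 1, 0]
  [0, 2, 1]
  [0, 0, 2]
(up to reordering of blocks).

Per-block formulas:
  For a 3×3 Jordan block J_3(2): exp(t · J_3(2)) = e^(2t)·(I + t·N + (t^2/2)·N^2), where N is the 3×3 nilpotent shift.

After assembling e^{tJ} and conjugating by P, we get:

e^{tA} =
  [-t^2*exp(2*t) - 2*t*exp(2*t) + exp(2*t), 3*t^2*exp(2*t)/2 + 2*t*exp(2*t), -t^2*exp(2*t)/2 - t*exp(2*t)]
  [2*t*exp(2*t), -3*t*exp(2*t) + exp(2*t), t*exp(2*t)]
  [2*t^2*exp(2*t) + 10*t*exp(2*t), -3*t^2*exp(2*t) - 13*t*exp(2*t), t^2*exp(2*t) + 5*t*exp(2*t) + exp(2*t)]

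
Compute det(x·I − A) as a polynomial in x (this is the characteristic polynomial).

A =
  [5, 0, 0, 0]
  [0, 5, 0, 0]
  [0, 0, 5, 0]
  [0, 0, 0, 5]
x^4 - 20*x^3 + 150*x^2 - 500*x + 625

Expanding det(x·I − A) (e.g. by cofactor expansion or by noting that A is similar to its Jordan form J, which has the same characteristic polynomial as A) gives
  χ_A(x) = x^4 - 20*x^3 + 150*x^2 - 500*x + 625
which factors as (x - 5)^4. The eigenvalues (with algebraic multiplicities) are λ = 5 with multiplicity 4.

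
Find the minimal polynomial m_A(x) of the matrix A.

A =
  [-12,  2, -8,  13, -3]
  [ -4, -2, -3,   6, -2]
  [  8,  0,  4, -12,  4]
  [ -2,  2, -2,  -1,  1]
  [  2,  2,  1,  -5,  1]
x^3 + 6*x^2 + 12*x + 8

The characteristic polynomial is χ_A(x) = (x + 2)^5, so the eigenvalues are known. The minimal polynomial is
  m_A(x) = Π_λ (x − λ)^{k_λ}
where k_λ is the size of the *largest* Jordan block for λ (equivalently, the smallest k with (A − λI)^k v = 0 for every generalised eigenvector v of λ).

  λ = -2: largest Jordan block has size 3, contributing (x + 2)^3

So m_A(x) = (x + 2)^3 = x^3 + 6*x^2 + 12*x + 8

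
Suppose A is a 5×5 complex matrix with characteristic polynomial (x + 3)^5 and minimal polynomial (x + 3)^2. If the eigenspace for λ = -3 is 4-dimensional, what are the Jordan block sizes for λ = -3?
Block sizes for λ = -3: [2, 1, 1, 1]

Step 1 — from the characteristic polynomial, algebraic multiplicity of λ = -3 is 5. From dim ker(A − (-3)·I) = 4, there are exactly 4 Jordan blocks for λ = -3.
Step 2 — from the minimal polynomial, the factor (x + 3)^2 tells us the largest block for λ = -3 has size 2.
Step 3 — with total size 5, 4 blocks, and largest block 2, the block sizes (in nonincreasing order) are [2, 1, 1, 1].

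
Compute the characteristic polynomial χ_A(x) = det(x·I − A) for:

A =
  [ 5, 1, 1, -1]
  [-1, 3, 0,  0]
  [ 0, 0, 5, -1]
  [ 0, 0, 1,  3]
x^4 - 16*x^3 + 96*x^2 - 256*x + 256

Expanding det(x·I − A) (e.g. by cofactor expansion or by noting that A is similar to its Jordan form J, which has the same characteristic polynomial as A) gives
  χ_A(x) = x^4 - 16*x^3 + 96*x^2 - 256*x + 256
which factors as (x - 4)^4. The eigenvalues (with algebraic multiplicities) are λ = 4 with multiplicity 4.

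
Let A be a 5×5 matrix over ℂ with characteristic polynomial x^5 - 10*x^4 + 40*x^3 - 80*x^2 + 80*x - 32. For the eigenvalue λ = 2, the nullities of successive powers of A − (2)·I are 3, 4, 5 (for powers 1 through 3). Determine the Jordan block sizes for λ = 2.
Block sizes for λ = 2: [3, 1, 1]

From the dimensions of kernels of powers, the number of Jordan blocks of size at least j is d_j − d_{j−1} where d_j = dim ker(N^j) (with d_0 = 0). Computing the differences gives [3, 1, 1].
The number of blocks of size exactly k is (#blocks of size ≥ k) − (#blocks of size ≥ k + 1), so the partition is: 2 block(s) of size 1, 1 block(s) of size 3.
In nonincreasing order the block sizes are [3, 1, 1].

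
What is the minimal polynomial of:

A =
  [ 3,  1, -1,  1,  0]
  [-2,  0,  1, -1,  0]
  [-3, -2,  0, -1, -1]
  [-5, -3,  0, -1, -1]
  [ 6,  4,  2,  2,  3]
x^2 - 2*x + 1

The characteristic polynomial is χ_A(x) = (x - 1)^5, so the eigenvalues are known. The minimal polynomial is
  m_A(x) = Π_λ (x − λ)^{k_λ}
where k_λ is the size of the *largest* Jordan block for λ (equivalently, the smallest k with (A − λI)^k v = 0 for every generalised eigenvector v of λ).

  λ = 1: largest Jordan block has size 2, contributing (x − 1)^2

So m_A(x) = (x - 1)^2 = x^2 - 2*x + 1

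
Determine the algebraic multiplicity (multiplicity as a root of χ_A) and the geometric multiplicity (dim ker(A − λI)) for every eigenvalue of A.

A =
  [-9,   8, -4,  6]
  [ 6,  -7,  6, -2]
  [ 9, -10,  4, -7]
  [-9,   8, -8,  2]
λ = -3: alg = 2, geom = 2; λ = -2: alg = 2, geom = 1

Step 1 — factor the characteristic polynomial to read off the algebraic multiplicities:
  χ_A(x) = (x + 2)^2*(x + 3)^2

Step 2 — compute geometric multiplicities via the rank-nullity identity g(λ) = n − rank(A − λI):
  rank(A − (-3)·I) = 2, so dim ker(A − (-3)·I) = n − 2 = 2
  rank(A − (-2)·I) = 3, so dim ker(A − (-2)·I) = n − 3 = 1

Summary:
  λ = -3: algebraic multiplicity = 2, geometric multiplicity = 2
  λ = -2: algebraic multiplicity = 2, geometric multiplicity = 1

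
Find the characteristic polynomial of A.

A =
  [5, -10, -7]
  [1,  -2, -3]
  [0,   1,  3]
x^3 - 6*x^2 + 12*x - 8

Expanding det(x·I − A) (e.g. by cofactor expansion or by noting that A is similar to its Jordan form J, which has the same characteristic polynomial as A) gives
  χ_A(x) = x^3 - 6*x^2 + 12*x - 8
which factors as (x - 2)^3. The eigenvalues (with algebraic multiplicities) are λ = 2 with multiplicity 3.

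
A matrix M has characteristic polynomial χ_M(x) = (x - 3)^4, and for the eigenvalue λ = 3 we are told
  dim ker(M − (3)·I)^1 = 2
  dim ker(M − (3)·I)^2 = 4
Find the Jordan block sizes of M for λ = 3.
Block sizes for λ = 3: [2, 2]

From the dimensions of kernels of powers, the number of Jordan blocks of size at least j is d_j − d_{j−1} where d_j = dim ker(N^j) (with d_0 = 0). Computing the differences gives [2, 2].
The number of blocks of size exactly k is (#blocks of size ≥ k) − (#blocks of size ≥ k + 1), so the partition is: 2 block(s) of size 2.
In nonincreasing order the block sizes are [2, 2].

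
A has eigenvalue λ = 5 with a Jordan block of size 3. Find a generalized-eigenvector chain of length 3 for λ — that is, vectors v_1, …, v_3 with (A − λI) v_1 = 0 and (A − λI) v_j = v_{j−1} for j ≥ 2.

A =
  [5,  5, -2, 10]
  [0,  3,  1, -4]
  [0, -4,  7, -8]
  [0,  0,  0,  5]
A Jordan chain for λ = 5 of length 3:
v_1 = (-2, 0, 0, 0)ᵀ
v_2 = (5, -2, -4, 0)ᵀ
v_3 = (0, 1, 0, 0)ᵀ

Let N = A − (5)·I. We want v_3 with N^3 v_3 = 0 but N^2 v_3 ≠ 0; then v_{j-1} := N · v_j for j = 3, …, 2.

Pick v_3 = (0, 1, 0, 0)ᵀ.
Then v_2 = N · v_3 = (5, -2, -4, 0)ᵀ.
Then v_1 = N · v_2 = (-2, 0, 0, 0)ᵀ.

Sanity check: (A − (5)·I) v_1 = (0, 0, 0, 0)ᵀ = 0. ✓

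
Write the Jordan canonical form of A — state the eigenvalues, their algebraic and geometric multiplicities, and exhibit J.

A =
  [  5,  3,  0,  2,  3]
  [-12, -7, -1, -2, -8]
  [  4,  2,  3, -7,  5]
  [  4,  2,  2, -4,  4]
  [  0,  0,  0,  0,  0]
J_3(-1) ⊕ J_1(0) ⊕ J_1(0)

The characteristic polynomial is
  det(x·I − A) = x^5 + 3*x^4 + 3*x^3 + x^2 = x^2*(x + 1)^3

Eigenvalues and multiplicities (the geometric multiplicity of λ is n − rank(A − λI), which equals the number of Jordan blocks for λ):
  λ = -1: algebraic multiplicity = 3, geometric multiplicity = 1
  λ = 0: algebraic multiplicity = 2, geometric multiplicity = 2

Determining the block sizes for each eigenvalue:
  λ = -1: one block (gm = 1), so the single block has size am = 3 → block sizes [3]
  λ = 0: gm = am = 2, so every block has size 1 → block sizes [1, 1]

Assembling the blocks gives a Jordan form
J =
  [-1,  1,  0, 0, 0]
  [ 0, -1,  1, 0, 0]
  [ 0,  0, -1, 0, 0]
  [ 0,  0,  0, 0, 0]
  [ 0,  0,  0, 0, 0]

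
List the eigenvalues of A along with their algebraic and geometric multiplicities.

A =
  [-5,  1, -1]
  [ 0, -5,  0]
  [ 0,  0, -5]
λ = -5: alg = 3, geom = 2

Step 1 — factor the characteristic polynomial to read off the algebraic multiplicities:
  χ_A(x) = (x + 5)^3

Step 2 — compute geometric multiplicities via the rank-nullity identity g(λ) = n − rank(A − λI):
  rank(A − (-5)·I) = 1, so dim ker(A − (-5)·I) = n − 1 = 2

Summary:
  λ = -5: algebraic multiplicity = 3, geometric multiplicity = 2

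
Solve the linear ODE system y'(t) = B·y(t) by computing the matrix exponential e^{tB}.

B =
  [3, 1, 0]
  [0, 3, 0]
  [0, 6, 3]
e^{tB} =
  [exp(3*t), t*exp(3*t), 0]
  [0, exp(3*t), 0]
  [0, 6*t*exp(3*t), exp(3*t)]

Strategy: write B = P · J · P⁻¹ where J is a Jordan canonical form, so e^{tB} = P · e^{tJ} · P⁻¹, and e^{tJ} can be computed block-by-block.

B has Jordan form
J =
  [3, 1, 0]
  [0, 3, 0]
  [0, 0, 3]
(up to reordering of blocks).

Per-block formulas:
  For a 1×1 block at λ = 3: exp(t · [3]) = [e^(3t)].
  For a 2×2 Jordan block J_2(3): exp(t · J_2(3)) = e^(3t)·(I + t·N), where N is the 2×2 nilpotent shift.

After assembling e^{tJ} and conjugating by P, we get:

e^{tB} =
  [exp(3*t), t*exp(3*t), 0]
  [0, exp(3*t), 0]
  [0, 6*t*exp(3*t), exp(3*t)]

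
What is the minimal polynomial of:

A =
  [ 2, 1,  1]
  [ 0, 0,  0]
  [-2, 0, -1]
x^3 - x^2

The characteristic polynomial is χ_A(x) = x^2*(x - 1), so the eigenvalues are known. The minimal polynomial is
  m_A(x) = Π_λ (x − λ)^{k_λ}
where k_λ is the size of the *largest* Jordan block for λ (equivalently, the smallest k with (A − λI)^k v = 0 for every generalised eigenvector v of λ).

  λ = 0: largest Jordan block has size 2, contributing (x − 0)^2
  λ = 1: largest Jordan block has size 1, contributing (x − 1)

So m_A(x) = x^2*(x - 1) = x^3 - x^2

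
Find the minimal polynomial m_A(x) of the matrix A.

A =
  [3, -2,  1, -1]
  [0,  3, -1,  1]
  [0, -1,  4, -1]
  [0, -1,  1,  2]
x^3 - 9*x^2 + 27*x - 27

The characteristic polynomial is χ_A(x) = (x - 3)^4, so the eigenvalues are known. The minimal polynomial is
  m_A(x) = Π_λ (x − λ)^{k_λ}
where k_λ is the size of the *largest* Jordan block for λ (equivalently, the smallest k with (A − λI)^k v = 0 for every generalised eigenvector v of λ).

  λ = 3: largest Jordan block has size 3, contributing (x − 3)^3

So m_A(x) = (x - 3)^3 = x^3 - 9*x^2 + 27*x - 27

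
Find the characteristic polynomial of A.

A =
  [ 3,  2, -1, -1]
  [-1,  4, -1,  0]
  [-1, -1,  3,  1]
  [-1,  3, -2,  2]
x^4 - 12*x^3 + 54*x^2 - 108*x + 81

Expanding det(x·I − A) (e.g. by cofactor expansion or by noting that A is similar to its Jordan form J, which has the same characteristic polynomial as A) gives
  χ_A(x) = x^4 - 12*x^3 + 54*x^2 - 108*x + 81
which factors as (x - 3)^4. The eigenvalues (with algebraic multiplicities) are λ = 3 with multiplicity 4.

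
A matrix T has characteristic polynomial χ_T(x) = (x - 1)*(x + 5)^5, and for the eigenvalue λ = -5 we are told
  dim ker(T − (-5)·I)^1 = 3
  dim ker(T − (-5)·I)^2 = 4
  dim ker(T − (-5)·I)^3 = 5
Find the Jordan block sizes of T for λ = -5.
Block sizes for λ = -5: [3, 1, 1]

From the dimensions of kernels of powers, the number of Jordan blocks of size at least j is d_j − d_{j−1} where d_j = dim ker(N^j) (with d_0 = 0). Computing the differences gives [3, 1, 1].
The number of blocks of size exactly k is (#blocks of size ≥ k) − (#blocks of size ≥ k + 1), so the partition is: 2 block(s) of size 1, 1 block(s) of size 3.
In nonincreasing order the block sizes are [3, 1, 1].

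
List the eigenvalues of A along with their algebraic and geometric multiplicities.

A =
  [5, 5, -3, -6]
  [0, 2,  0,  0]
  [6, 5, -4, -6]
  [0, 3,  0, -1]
λ = -1: alg = 2, geom = 2; λ = 2: alg = 2, geom = 1

Step 1 — factor the characteristic polynomial to read off the algebraic multiplicities:
  χ_A(x) = (x - 2)^2*(x + 1)^2

Step 2 — compute geometric multiplicities via the rank-nullity identity g(λ) = n − rank(A − λI):
  rank(A − (-1)·I) = 2, so dim ker(A − (-1)·I) = n − 2 = 2
  rank(A − (2)·I) = 3, so dim ker(A − (2)·I) = n − 3 = 1

Summary:
  λ = -1: algebraic multiplicity = 2, geometric multiplicity = 2
  λ = 2: algebraic multiplicity = 2, geometric multiplicity = 1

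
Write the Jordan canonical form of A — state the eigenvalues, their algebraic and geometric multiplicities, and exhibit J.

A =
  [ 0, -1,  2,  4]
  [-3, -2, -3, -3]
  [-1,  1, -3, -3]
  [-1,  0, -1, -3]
J_3(-2) ⊕ J_1(-2)

The characteristic polynomial is
  det(x·I − A) = x^4 + 8*x^3 + 24*x^2 + 32*x + 16 = (x + 2)^4

Eigenvalues and multiplicities (the geometric multiplicity of λ is n − rank(A − λI), which equals the number of Jordan blocks for λ):
  λ = -2: algebraic multiplicity = 4, geometric multiplicity = 2

Determining the block sizes for each eigenvalue:
  λ = -2: with am = 4 and gm = 2, the partition is not yet determined (e.g. several partitions of 4 into 2 parts exist). Let N = A − (-2)·I. Computing rank(N^1) = 2, rank(N^2) = 1, rank(N^3) = 0; the number of blocks of size ≥ j is rank(N^{j−1}) − rank(N^j), giving [2, 1, 1]. So we have 1 block(s) of size 3, 1 block(s) of size 1 → block sizes [3, 1]

Assembling the blocks gives a Jordan form
J =
  [-2,  1,  0,  0]
  [ 0, -2,  1,  0]
  [ 0,  0, -2,  0]
  [ 0,  0,  0, -2]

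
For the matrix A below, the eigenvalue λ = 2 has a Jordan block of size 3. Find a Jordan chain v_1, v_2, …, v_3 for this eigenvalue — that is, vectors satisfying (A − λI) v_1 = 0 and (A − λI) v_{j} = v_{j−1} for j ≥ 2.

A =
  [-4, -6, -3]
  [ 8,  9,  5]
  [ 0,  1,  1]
A Jordan chain for λ = 2 of length 3:
v_1 = (-12, 8, 8)ᵀ
v_2 = (-6, 8, 0)ᵀ
v_3 = (1, 0, 0)ᵀ

Let N = A − (2)·I. We want v_3 with N^3 v_3 = 0 but N^2 v_3 ≠ 0; then v_{j-1} := N · v_j for j = 3, …, 2.

Pick v_3 = (1, 0, 0)ᵀ.
Then v_2 = N · v_3 = (-6, 8, 0)ᵀ.
Then v_1 = N · v_2 = (-12, 8, 8)ᵀ.

Sanity check: (A − (2)·I) v_1 = (0, 0, 0)ᵀ = 0. ✓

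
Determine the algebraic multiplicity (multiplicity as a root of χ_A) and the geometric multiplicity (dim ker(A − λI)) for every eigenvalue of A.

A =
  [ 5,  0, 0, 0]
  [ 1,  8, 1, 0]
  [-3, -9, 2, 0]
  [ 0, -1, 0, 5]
λ = 5: alg = 4, geom = 2

Step 1 — factor the characteristic polynomial to read off the algebraic multiplicities:
  χ_A(x) = (x - 5)^4

Step 2 — compute geometric multiplicities via the rank-nullity identity g(λ) = n − rank(A − λI):
  rank(A − (5)·I) = 2, so dim ker(A − (5)·I) = n − 2 = 2

Summary:
  λ = 5: algebraic multiplicity = 4, geometric multiplicity = 2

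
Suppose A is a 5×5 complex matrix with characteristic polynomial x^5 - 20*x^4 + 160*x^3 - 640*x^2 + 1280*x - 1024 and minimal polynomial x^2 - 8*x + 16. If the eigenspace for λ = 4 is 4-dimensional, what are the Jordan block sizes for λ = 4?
Block sizes for λ = 4: [2, 1, 1, 1]

Step 1 — from the characteristic polynomial, algebraic multiplicity of λ = 4 is 5. From dim ker(A − (4)·I) = 4, there are exactly 4 Jordan blocks for λ = 4.
Step 2 — from the minimal polynomial, the factor (x − 4)^2 tells us the largest block for λ = 4 has size 2.
Step 3 — with total size 5, 4 blocks, and largest block 2, the block sizes (in nonincreasing order) are [2, 1, 1, 1].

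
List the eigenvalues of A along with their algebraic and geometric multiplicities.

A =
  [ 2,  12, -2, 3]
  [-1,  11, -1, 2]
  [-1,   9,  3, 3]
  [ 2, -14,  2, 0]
λ = 4: alg = 4, geom = 2

Step 1 — factor the characteristic polynomial to read off the algebraic multiplicities:
  χ_A(x) = (x - 4)^4

Step 2 — compute geometric multiplicities via the rank-nullity identity g(λ) = n − rank(A − λI):
  rank(A − (4)·I) = 2, so dim ker(A − (4)·I) = n − 2 = 2

Summary:
  λ = 4: algebraic multiplicity = 4, geometric multiplicity = 2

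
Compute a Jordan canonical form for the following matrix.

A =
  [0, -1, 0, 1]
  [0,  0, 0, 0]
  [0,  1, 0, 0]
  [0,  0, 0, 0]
J_2(0) ⊕ J_2(0)

The characteristic polynomial is
  det(x·I − A) = x^4

Eigenvalues and multiplicities (the geometric multiplicity of λ is n − rank(A − λI), which equals the number of Jordan blocks for λ):
  λ = 0: algebraic multiplicity = 4, geometric multiplicity = 2

Determining the block sizes for each eigenvalue:
  λ = 0: with am = 4 and gm = 2, the partition is not yet determined (e.g. several partitions of 4 into 2 parts exist). Let N = A − (0)·I. Computing rank(N^1) = 2, rank(N^2) = 0; the number of blocks of size ≥ j is rank(N^{j−1}) − rank(N^j), giving [2, 2]. So we have 2 block(s) of size 2 → block sizes [2, 2]

Assembling the blocks gives a Jordan form
J =
  [0, 1, 0, 0]
  [0, 0, 0, 0]
  [0, 0, 0, 1]
  [0, 0, 0, 0]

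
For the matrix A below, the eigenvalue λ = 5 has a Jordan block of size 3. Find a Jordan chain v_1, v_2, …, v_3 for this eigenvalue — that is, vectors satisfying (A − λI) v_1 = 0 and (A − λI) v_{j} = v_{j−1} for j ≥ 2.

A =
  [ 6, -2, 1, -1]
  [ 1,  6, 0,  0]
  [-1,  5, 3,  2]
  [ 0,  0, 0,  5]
A Jordan chain for λ = 5 of length 3:
v_1 = (-2, 2, 6, 0)ᵀ
v_2 = (1, 1, -1, 0)ᵀ
v_3 = (1, 0, 0, 0)ᵀ

Let N = A − (5)·I. We want v_3 with N^3 v_3 = 0 but N^2 v_3 ≠ 0; then v_{j-1} := N · v_j for j = 3, …, 2.

Pick v_3 = (1, 0, 0, 0)ᵀ.
Then v_2 = N · v_3 = (1, 1, -1, 0)ᵀ.
Then v_1 = N · v_2 = (-2, 2, 6, 0)ᵀ.

Sanity check: (A − (5)·I) v_1 = (0, 0, 0, 0)ᵀ = 0. ✓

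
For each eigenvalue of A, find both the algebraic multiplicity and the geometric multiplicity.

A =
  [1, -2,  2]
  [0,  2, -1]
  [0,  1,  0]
λ = 1: alg = 3, geom = 2

Step 1 — factor the characteristic polynomial to read off the algebraic multiplicities:
  χ_A(x) = (x - 1)^3

Step 2 — compute geometric multiplicities via the rank-nullity identity g(λ) = n − rank(A − λI):
  rank(A − (1)·I) = 1, so dim ker(A − (1)·I) = n − 1 = 2

Summary:
  λ = 1: algebraic multiplicity = 3, geometric multiplicity = 2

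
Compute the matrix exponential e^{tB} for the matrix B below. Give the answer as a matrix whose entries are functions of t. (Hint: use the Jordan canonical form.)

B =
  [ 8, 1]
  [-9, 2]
e^{tB} =
  [3*t*exp(5*t) + exp(5*t), t*exp(5*t)]
  [-9*t*exp(5*t), -3*t*exp(5*t) + exp(5*t)]

Strategy: write B = P · J · P⁻¹ where J is a Jordan canonical form, so e^{tB} = P · e^{tJ} · P⁻¹, and e^{tJ} can be computed block-by-block.

B has Jordan form
J =
  [5, 1]
  [0, 5]
(up to reordering of blocks).

Per-block formulas:
  For a 2×2 Jordan block J_2(5): exp(t · J_2(5)) = e^(5t)·(I + t·N), where N is the 2×2 nilpotent shift.

After assembling e^{tJ} and conjugating by P, we get:

e^{tB} =
  [3*t*exp(5*t) + exp(5*t), t*exp(5*t)]
  [-9*t*exp(5*t), -3*t*exp(5*t) + exp(5*t)]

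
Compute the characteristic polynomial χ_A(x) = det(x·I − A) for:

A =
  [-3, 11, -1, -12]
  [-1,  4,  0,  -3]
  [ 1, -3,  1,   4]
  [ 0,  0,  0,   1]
x^4 - 3*x^3 + 3*x^2 - x

Expanding det(x·I − A) (e.g. by cofactor expansion or by noting that A is similar to its Jordan form J, which has the same characteristic polynomial as A) gives
  χ_A(x) = x^4 - 3*x^3 + 3*x^2 - x
which factors as x*(x - 1)^3. The eigenvalues (with algebraic multiplicities) are λ = 0 with multiplicity 1, λ = 1 with multiplicity 3.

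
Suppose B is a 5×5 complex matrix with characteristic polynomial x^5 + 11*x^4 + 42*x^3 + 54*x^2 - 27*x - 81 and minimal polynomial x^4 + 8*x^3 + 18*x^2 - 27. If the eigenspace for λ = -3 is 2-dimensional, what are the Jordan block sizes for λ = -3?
Block sizes for λ = -3: [3, 1]

Step 1 — from the characteristic polynomial, algebraic multiplicity of λ = -3 is 4. From dim ker(B − (-3)·I) = 2, there are exactly 2 Jordan blocks for λ = -3.
Step 2 — from the minimal polynomial, the factor (x + 3)^3 tells us the largest block for λ = -3 has size 3.
Step 3 — with total size 4, 2 blocks, and largest block 3, the block sizes (in nonincreasing order) are [3, 1].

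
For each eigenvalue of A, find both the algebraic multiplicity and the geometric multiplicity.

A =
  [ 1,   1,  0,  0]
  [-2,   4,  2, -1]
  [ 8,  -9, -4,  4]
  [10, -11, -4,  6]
λ = 1: alg = 3, geom = 1; λ = 4: alg = 1, geom = 1

Step 1 — factor the characteristic polynomial to read off the algebraic multiplicities:
  χ_A(x) = (x - 4)*(x - 1)^3

Step 2 — compute geometric multiplicities via the rank-nullity identity g(λ) = n − rank(A − λI):
  rank(A − (1)·I) = 3, so dim ker(A − (1)·I) = n − 3 = 1
  rank(A − (4)·I) = 3, so dim ker(A − (4)·I) = n − 3 = 1

Summary:
  λ = 1: algebraic multiplicity = 3, geometric multiplicity = 1
  λ = 4: algebraic multiplicity = 1, geometric multiplicity = 1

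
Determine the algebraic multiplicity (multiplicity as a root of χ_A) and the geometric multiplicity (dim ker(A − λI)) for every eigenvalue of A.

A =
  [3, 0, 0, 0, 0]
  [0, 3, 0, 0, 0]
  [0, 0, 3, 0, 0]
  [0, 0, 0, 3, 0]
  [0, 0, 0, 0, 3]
λ = 3: alg = 5, geom = 5

Step 1 — factor the characteristic polynomial to read off the algebraic multiplicities:
  χ_A(x) = (x - 3)^5

Step 2 — compute geometric multiplicities via the rank-nullity identity g(λ) = n − rank(A − λI):
  rank(A − (3)·I) = 0, so dim ker(A − (3)·I) = n − 0 = 5

Summary:
  λ = 3: algebraic multiplicity = 5, geometric multiplicity = 5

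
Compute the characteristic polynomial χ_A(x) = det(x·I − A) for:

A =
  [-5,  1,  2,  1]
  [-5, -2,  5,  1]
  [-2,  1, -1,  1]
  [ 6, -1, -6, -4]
x^4 + 12*x^3 + 54*x^2 + 108*x + 81

Expanding det(x·I − A) (e.g. by cofactor expansion or by noting that A is similar to its Jordan form J, which has the same characteristic polynomial as A) gives
  χ_A(x) = x^4 + 12*x^3 + 54*x^2 + 108*x + 81
which factors as (x + 3)^4. The eigenvalues (with algebraic multiplicities) are λ = -3 with multiplicity 4.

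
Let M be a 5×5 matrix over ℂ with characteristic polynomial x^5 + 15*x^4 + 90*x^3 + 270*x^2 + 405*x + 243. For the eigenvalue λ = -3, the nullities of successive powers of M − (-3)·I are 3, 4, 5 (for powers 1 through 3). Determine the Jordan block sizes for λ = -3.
Block sizes for λ = -3: [3, 1, 1]

From the dimensions of kernels of powers, the number of Jordan blocks of size at least j is d_j − d_{j−1} where d_j = dim ker(N^j) (with d_0 = 0). Computing the differences gives [3, 1, 1].
The number of blocks of size exactly k is (#blocks of size ≥ k) − (#blocks of size ≥ k + 1), so the partition is: 2 block(s) of size 1, 1 block(s) of size 3.
In nonincreasing order the block sizes are [3, 1, 1].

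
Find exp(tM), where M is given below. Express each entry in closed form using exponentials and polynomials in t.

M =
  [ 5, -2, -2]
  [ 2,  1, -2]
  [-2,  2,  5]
e^{tM} =
  [exp(5*t), -exp(5*t) + exp(3*t), -exp(5*t) + exp(3*t)]
  [exp(5*t) - exp(3*t), -exp(5*t) + 2*exp(3*t), -exp(5*t) + exp(3*t)]
  [-exp(5*t) + exp(3*t), exp(5*t) - exp(3*t), exp(5*t)]

Strategy: write M = P · J · P⁻¹ where J is a Jordan canonical form, so e^{tM} = P · e^{tJ} · P⁻¹, and e^{tJ} can be computed block-by-block.

M has Jordan form
J =
  [3, 0, 0]
  [0, 3, 0]
  [0, 0, 5]
(up to reordering of blocks).

Per-block formulas:
  For a 1×1 block at λ = 3: exp(t · [3]) = [e^(3t)].
  For a 1×1 block at λ = 5: exp(t · [5]) = [e^(5t)].

After assembling e^{tJ} and conjugating by P, we get:

e^{tM} =
  [exp(5*t), -exp(5*t) + exp(3*t), -exp(5*t) + exp(3*t)]
  [exp(5*t) - exp(3*t), -exp(5*t) + 2*exp(3*t), -exp(5*t) + exp(3*t)]
  [-exp(5*t) + exp(3*t), exp(5*t) - exp(3*t), exp(5*t)]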